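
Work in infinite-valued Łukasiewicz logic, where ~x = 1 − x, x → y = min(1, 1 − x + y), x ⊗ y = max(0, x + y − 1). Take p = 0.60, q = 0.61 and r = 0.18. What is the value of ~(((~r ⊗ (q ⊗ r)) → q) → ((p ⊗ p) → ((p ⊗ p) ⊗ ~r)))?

~r = 1 − 0.18 = 0.82
q ⊗ r = max(0, 0.61 + 0.18 − 1) = max(0, -0.21) = 0.00
~r ⊗ (q ⊗ r) = max(0, 0.82 + 0.00 − 1) = max(0, -0.18) = 0.00
(~r ⊗ (q ⊗ r)) → q = min(1, 1 − 0.00 + 0.61) = min(1, 1.61) = 1.00
p ⊗ p = max(0, 0.60 + 0.60 − 1) = max(0, 0.20) = 0.20
(p ⊗ p) ⊗ ~r = max(0, 0.20 + 0.82 − 1) = max(0, 0.02) = 0.02
(p ⊗ p) → ((p ⊗ p) ⊗ ~r) = min(1, 1 − 0.20 + 0.02) = min(1, 0.82) = 0.82
((~r ⊗ (q ⊗ r)) → q) → ((p ⊗ p) → ((p ⊗ p) ⊗ ~r)) = min(1, 1 − 1.00 + 0.82) = min(1, 0.82) = 0.82
~(((~r ⊗ (q ⊗ r)) → q) → ((p ⊗ p) → ((p ⊗ p) ⊗ ~r))) = 1 − 0.82 = 0.18

0.18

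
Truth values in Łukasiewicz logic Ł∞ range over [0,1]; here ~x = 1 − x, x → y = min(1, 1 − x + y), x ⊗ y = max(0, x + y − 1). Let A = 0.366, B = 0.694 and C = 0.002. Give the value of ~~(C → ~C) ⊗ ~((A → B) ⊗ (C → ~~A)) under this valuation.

0.000

~C = 1 − 0.002 = 0.998
C → ~C = min(1, 1 − 0.002 + 0.998) = min(1, 1.996) = 1.000
~(C → ~C) = 1 − 1.000 = 0.000
~~(C → ~C) = 1 − 0.000 = 1.000
A → B = min(1, 1 − 0.366 + 0.694) = min(1, 1.328) = 1.000
~A = 1 − 0.366 = 0.634
~~A = 1 − 0.634 = 0.366
C → ~~A = min(1, 1 − 0.002 + 0.366) = min(1, 1.364) = 1.000
(A → B) ⊗ (C → ~~A) = max(0, 1.000 + 1.000 − 1) = max(0, 1.000) = 1.000
~((A → B) ⊗ (C → ~~A)) = 1 − 1.000 = 0.000
~~(C → ~C) ⊗ ~((A → B) ⊗ (C → ~~A)) = max(0, 1.000 + 0.000 − 1) = max(0, 0.000) = 0.000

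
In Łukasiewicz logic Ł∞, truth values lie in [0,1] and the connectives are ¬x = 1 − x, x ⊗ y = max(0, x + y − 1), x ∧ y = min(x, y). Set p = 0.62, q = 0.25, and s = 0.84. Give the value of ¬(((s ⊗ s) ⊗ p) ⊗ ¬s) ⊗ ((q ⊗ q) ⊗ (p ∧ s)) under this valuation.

0.00

s ⊗ s = max(0, 0.84 + 0.84 − 1) = max(0, 0.68) = 0.68
(s ⊗ s) ⊗ p = max(0, 0.68 + 0.62 − 1) = max(0, 0.30) = 0.30
¬s = 1 − 0.84 = 0.16
((s ⊗ s) ⊗ p) ⊗ ¬s = max(0, 0.30 + 0.16 − 1) = max(0, -0.54) = 0.00
¬(((s ⊗ s) ⊗ p) ⊗ ¬s) = 1 − 0.00 = 1.00
q ⊗ q = max(0, 0.25 + 0.25 − 1) = max(0, -0.50) = 0.00
p ∧ s = min(0.62, 0.84) = 0.62
(q ⊗ q) ⊗ (p ∧ s) = max(0, 0.00 + 0.62 − 1) = max(0, -0.38) = 0.00
¬(((s ⊗ s) ⊗ p) ⊗ ¬s) ⊗ ((q ⊗ q) ⊗ (p ∧ s)) = max(0, 1.00 + 0.00 − 1) = max(0, 0.00) = 0.00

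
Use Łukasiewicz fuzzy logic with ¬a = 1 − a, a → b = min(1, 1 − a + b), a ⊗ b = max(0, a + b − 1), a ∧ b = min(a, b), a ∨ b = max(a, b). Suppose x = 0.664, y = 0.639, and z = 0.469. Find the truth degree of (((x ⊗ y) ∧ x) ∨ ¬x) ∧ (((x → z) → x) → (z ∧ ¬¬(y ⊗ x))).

x ⊗ y = max(0, 0.664 + 0.639 − 1) = max(0, 0.303) = 0.303
(x ⊗ y) ∧ x = min(0.303, 0.664) = 0.303
¬x = 1 − 0.664 = 0.336
((x ⊗ y) ∧ x) ∨ ¬x = max(0.303, 0.336) = 0.336
x → z = min(1, 1 − 0.664 + 0.469) = min(1, 0.805) = 0.805
(x → z) → x = min(1, 1 − 0.805 + 0.664) = min(1, 0.859) = 0.859
y ⊗ x = max(0, 0.639 + 0.664 − 1) = max(0, 0.303) = 0.303
¬(y ⊗ x) = 1 − 0.303 = 0.697
¬¬(y ⊗ x) = 1 − 0.697 = 0.303
z ∧ ¬¬(y ⊗ x) = min(0.469, 0.303) = 0.303
((x → z) → x) → (z ∧ ¬¬(y ⊗ x)) = min(1, 1 − 0.859 + 0.303) = min(1, 0.444) = 0.444
(((x ⊗ y) ∧ x) ∨ ¬x) ∧ (((x → z) → x) → (z ∧ ¬¬(y ⊗ x))) = min(0.336, 0.444) = 0.336

0.336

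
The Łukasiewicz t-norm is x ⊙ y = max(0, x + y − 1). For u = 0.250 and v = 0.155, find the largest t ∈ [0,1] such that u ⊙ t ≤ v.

0.905

The residuum of the Łukasiewicz t-norm gives the supremum: min(1, 1 − 0.250 + 0.155).
1 − 0.250 + 0.155 = 0.905, so t = min(1, 0.905) = 0.905.
Check: 0.250 ⊙ 0.905 = max(0, 0.155) = 0.155 ≤ 0.155.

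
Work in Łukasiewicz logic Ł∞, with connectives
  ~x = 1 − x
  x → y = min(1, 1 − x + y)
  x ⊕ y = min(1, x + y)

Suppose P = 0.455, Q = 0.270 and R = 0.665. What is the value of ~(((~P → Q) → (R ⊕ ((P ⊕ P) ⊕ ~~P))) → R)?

0.335

~P = 1 − 0.455 = 0.545
~P → Q = min(1, 1 − 0.545 + 0.270) = min(1, 0.725) = 0.725
P ⊕ P = min(1, 0.455 + 0.455) = min(1, 0.910) = 0.910
~~P = 1 − 0.545 = 0.455
(P ⊕ P) ⊕ ~~P = min(1, 0.910 + 0.455) = min(1, 1.365) = 1.000
R ⊕ ((P ⊕ P) ⊕ ~~P) = min(1, 0.665 + 1.000) = min(1, 1.665) = 1.000
(~P → Q) → (R ⊕ ((P ⊕ P) ⊕ ~~P)) = min(1, 1 − 0.725 + 1.000) = min(1, 1.275) = 1.000
((~P → Q) → (R ⊕ ((P ⊕ P) ⊕ ~~P))) → R = min(1, 1 − 1.000 + 0.665) = min(1, 0.665) = 0.665
~(((~P → Q) → (R ⊕ ((P ⊕ P) ⊕ ~~P))) → R) = 1 − 0.665 = 0.335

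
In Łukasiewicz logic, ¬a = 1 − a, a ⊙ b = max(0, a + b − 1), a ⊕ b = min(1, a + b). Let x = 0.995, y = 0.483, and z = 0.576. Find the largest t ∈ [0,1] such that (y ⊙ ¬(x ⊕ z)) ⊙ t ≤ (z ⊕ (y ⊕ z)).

x ⊕ z = min(1, 0.995 + 0.576) = min(1, 1.571) = 1.000
¬(x ⊕ z) = 1 − 1.000 = 0.000
y ⊙ ¬(x ⊕ z) = max(0, 0.483 + 0.000 − 1) = max(0, -0.517) = 0.000
So the left factor is y ⊙ ¬(x ⊕ z) = 0.000.
y ⊕ z = min(1, 0.483 + 0.576) = min(1, 1.059) = 1.000
z ⊕ (y ⊕ z) = min(1, 0.576 + 1.000) = min(1, 1.576) = 1.000
So the right-hand bound is z ⊕ (y ⊕ z) = 1.000.
The residuum of the Łukasiewicz t-norm gives the supremum: min(1, 1 − 0.000 + 1.000).
1 − 0.000 + 1.000 = 2.000, so t = min(1, 2.000) = 1.000.
Check: 0.000 ⊙ 1.000 = max(0, 0.000) = 0.000 ≤ 1.000.

1.000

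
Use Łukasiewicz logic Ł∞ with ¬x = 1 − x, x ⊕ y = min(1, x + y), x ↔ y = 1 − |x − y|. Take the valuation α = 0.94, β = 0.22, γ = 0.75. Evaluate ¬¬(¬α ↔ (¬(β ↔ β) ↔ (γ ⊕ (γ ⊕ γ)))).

0.94

¬α = 1 − 0.94 = 0.06
β ↔ β = 1 − |0.22 − 0.22| = 1 − 0.00 = 1.00
¬(β ↔ β) = 1 − 1.00 = 0.00
γ ⊕ γ = min(1, 0.75 + 0.75) = min(1, 1.50) = 1.00
γ ⊕ (γ ⊕ γ) = min(1, 0.75 + 1.00) = min(1, 1.75) = 1.00
¬(β ↔ β) ↔ (γ ⊕ (γ ⊕ γ)) = 1 − |0.00 − 1.00| = 1 − 1.00 = 0.00
¬α ↔ (¬(β ↔ β) ↔ (γ ⊕ (γ ⊕ γ))) = 1 − |0.06 − 0.00| = 1 − 0.06 = 0.94
¬(¬α ↔ (¬(β ↔ β) ↔ (γ ⊕ (γ ⊕ γ)))) = 1 − 0.94 = 0.06
¬¬(¬α ↔ (¬(β ↔ β) ↔ (γ ⊕ (γ ⊕ γ)))) = 1 − 0.06 = 0.94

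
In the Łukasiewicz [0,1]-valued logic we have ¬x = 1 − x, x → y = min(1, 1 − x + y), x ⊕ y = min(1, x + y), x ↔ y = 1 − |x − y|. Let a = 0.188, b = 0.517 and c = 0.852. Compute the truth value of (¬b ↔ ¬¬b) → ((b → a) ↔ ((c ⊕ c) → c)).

0.853

¬b = 1 − 0.517 = 0.483
¬¬b = 1 − 0.483 = 0.517
¬b ↔ ¬¬b = 1 − |0.483 − 0.517| = 1 − 0.034 = 0.966
b → a = min(1, 1 − 0.517 + 0.188) = min(1, 0.671) = 0.671
c ⊕ c = min(1, 0.852 + 0.852) = min(1, 1.704) = 1.000
(c ⊕ c) → c = min(1, 1 − 1.000 + 0.852) = min(1, 0.852) = 0.852
(b → a) ↔ ((c ⊕ c) → c) = 1 − |0.671 − 0.852| = 1 − 0.181 = 0.819
(¬b ↔ ¬¬b) → ((b → a) ↔ ((c ⊕ c) → c)) = min(1, 1 − 0.966 + 0.819) = min(1, 0.853) = 0.853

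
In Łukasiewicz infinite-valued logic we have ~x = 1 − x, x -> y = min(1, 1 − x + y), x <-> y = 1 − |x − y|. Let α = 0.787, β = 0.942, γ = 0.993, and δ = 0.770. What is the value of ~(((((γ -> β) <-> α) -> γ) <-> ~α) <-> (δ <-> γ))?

0.564

γ -> β = min(1, 1 − 0.993 + 0.942) = min(1, 0.949) = 0.949
(γ -> β) <-> α = 1 − |0.949 − 0.787| = 1 − 0.162 = 0.838
((γ -> β) <-> α) -> γ = min(1, 1 − 0.838 + 0.993) = min(1, 1.155) = 1.000
~α = 1 − 0.787 = 0.213
(((γ -> β) <-> α) -> γ) <-> ~α = 1 − |1.000 − 0.213| = 1 − 0.787 = 0.213
δ <-> γ = 1 − |0.770 − 0.993| = 1 − 0.223 = 0.777
((((γ -> β) <-> α) -> γ) <-> ~α) <-> (δ <-> γ) = 1 − |0.213 − 0.777| = 1 − 0.564 = 0.436
~(((((γ -> β) <-> α) -> γ) <-> ~α) <-> (δ <-> γ)) = 1 − 0.436 = 0.564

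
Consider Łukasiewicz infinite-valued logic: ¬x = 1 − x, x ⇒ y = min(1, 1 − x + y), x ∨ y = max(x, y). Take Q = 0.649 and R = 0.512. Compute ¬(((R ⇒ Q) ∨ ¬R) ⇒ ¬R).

R ⇒ Q = min(1, 1 − 0.512 + 0.649) = min(1, 1.137) = 1.000
¬R = 1 − 0.512 = 0.488
(R ⇒ Q) ∨ ¬R = max(1.000, 0.488) = 1.000
((R ⇒ Q) ∨ ¬R) ⇒ ¬R = min(1, 1 − 1.000 + 0.488) = min(1, 0.488) = 0.488
¬(((R ⇒ Q) ∨ ¬R) ⇒ ¬R) = 1 − 0.488 = 0.512

0.512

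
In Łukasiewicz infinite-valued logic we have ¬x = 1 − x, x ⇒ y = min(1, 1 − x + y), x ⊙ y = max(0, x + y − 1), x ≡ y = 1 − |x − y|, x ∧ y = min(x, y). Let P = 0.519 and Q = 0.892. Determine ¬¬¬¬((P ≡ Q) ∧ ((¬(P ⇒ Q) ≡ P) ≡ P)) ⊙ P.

P ≡ Q = 1 − |0.519 − 0.892| = 1 − 0.373 = 0.627
P ⇒ Q = min(1, 1 − 0.519 + 0.892) = min(1, 1.373) = 1.000
¬(P ⇒ Q) = 1 − 1.000 = 0.000
¬(P ⇒ Q) ≡ P = 1 − |0.000 − 0.519| = 1 − 0.519 = 0.481
(¬(P ⇒ Q) ≡ P) ≡ P = 1 − |0.481 − 0.519| = 1 − 0.038 = 0.962
(P ≡ Q) ∧ ((¬(P ⇒ Q) ≡ P) ≡ P) = min(0.627, 0.962) = 0.627
¬((P ≡ Q) ∧ ((¬(P ⇒ Q) ≡ P) ≡ P)) = 1 − 0.627 = 0.373
¬¬((P ≡ Q) ∧ ((¬(P ⇒ Q) ≡ P) ≡ P)) = 1 − 0.373 = 0.627
¬¬¬((P ≡ Q) ∧ ((¬(P ⇒ Q) ≡ P) ≡ P)) = 1 − 0.627 = 0.373
¬¬¬¬((P ≡ Q) ∧ ((¬(P ⇒ Q) ≡ P) ≡ P)) = 1 − 0.373 = 0.627
¬¬¬¬((P ≡ Q) ∧ ((¬(P ⇒ Q) ≡ P) ≡ P)) ⊙ P = max(0, 0.627 + 0.519 − 1) = max(0, 0.146) = 0.146

0.146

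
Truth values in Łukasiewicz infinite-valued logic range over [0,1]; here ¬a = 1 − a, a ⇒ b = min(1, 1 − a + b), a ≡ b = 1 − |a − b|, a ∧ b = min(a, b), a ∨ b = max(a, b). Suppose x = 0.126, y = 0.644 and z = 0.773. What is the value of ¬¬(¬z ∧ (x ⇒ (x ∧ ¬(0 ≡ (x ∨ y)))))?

0.227

¬z = 1 − 0.773 = 0.227
x ∨ y = max(0.126, 0.644) = 0.644
0 ≡ (x ∨ y) = 1 − |0.000 − 0.644| = 1 − 0.644 = 0.356
¬(0 ≡ (x ∨ y)) = 1 − 0.356 = 0.644
x ∧ ¬(0 ≡ (x ∨ y)) = min(0.126, 0.644) = 0.126
x ⇒ (x ∧ ¬(0 ≡ (x ∨ y))) = min(1, 1 − 0.126 + 0.126) = min(1, 1.000) = 1.000
¬z ∧ (x ⇒ (x ∧ ¬(0 ≡ (x ∨ y)))) = min(0.227, 1.000) = 0.227
¬(¬z ∧ (x ⇒ (x ∧ ¬(0 ≡ (x ∨ y))))) = 1 − 0.227 = 0.773
¬¬(¬z ∧ (x ⇒ (x ∧ ¬(0 ≡ (x ∨ y))))) = 1 − 0.773 = 0.227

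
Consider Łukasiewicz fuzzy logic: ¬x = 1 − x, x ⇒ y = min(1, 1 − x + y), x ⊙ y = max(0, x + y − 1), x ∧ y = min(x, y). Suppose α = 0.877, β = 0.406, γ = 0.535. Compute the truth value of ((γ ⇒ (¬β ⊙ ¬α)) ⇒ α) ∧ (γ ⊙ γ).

¬β = 1 − 0.406 = 0.594
¬α = 1 − 0.877 = 0.123
¬β ⊙ ¬α = max(0, 0.594 + 0.123 − 1) = max(0, -0.283) = 0.000
γ ⇒ (¬β ⊙ ¬α) = min(1, 1 − 0.535 + 0.000) = min(1, 0.465) = 0.465
(γ ⇒ (¬β ⊙ ¬α)) ⇒ α = min(1, 1 − 0.465 + 0.877) = min(1, 1.412) = 1.000
γ ⊙ γ = max(0, 0.535 + 0.535 − 1) = max(0, 0.070) = 0.070
((γ ⇒ (¬β ⊙ ¬α)) ⇒ α) ∧ (γ ⊙ γ) = min(1.000, 0.070) = 0.070

0.070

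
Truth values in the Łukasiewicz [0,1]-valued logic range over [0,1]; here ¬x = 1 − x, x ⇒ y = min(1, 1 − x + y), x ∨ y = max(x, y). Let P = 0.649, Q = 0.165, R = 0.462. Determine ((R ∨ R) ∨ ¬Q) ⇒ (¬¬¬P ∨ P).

0.814

R ∨ R = max(0.462, 0.462) = 0.462
¬Q = 1 − 0.165 = 0.835
(R ∨ R) ∨ ¬Q = max(0.462, 0.835) = 0.835
¬P = 1 − 0.649 = 0.351
¬¬P = 1 − 0.351 = 0.649
¬¬¬P = 1 − 0.649 = 0.351
¬¬¬P ∨ P = max(0.351, 0.649) = 0.649
((R ∨ R) ∨ ¬Q) ⇒ (¬¬¬P ∨ P) = min(1, 1 − 0.835 + 0.649) = min(1, 0.814) = 0.814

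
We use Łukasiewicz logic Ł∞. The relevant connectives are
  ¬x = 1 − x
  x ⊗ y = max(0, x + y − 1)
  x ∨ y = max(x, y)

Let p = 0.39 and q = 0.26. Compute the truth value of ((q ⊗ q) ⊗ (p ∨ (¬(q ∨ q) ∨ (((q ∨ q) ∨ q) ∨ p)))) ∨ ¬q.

0.74

q ⊗ q = max(0, 0.26 + 0.26 − 1) = max(0, -0.48) = 0.00
q ∨ q = max(0.26, 0.26) = 0.26
¬(q ∨ q) = 1 − 0.26 = 0.74
(q ∨ q) ∨ q = max(0.26, 0.26) = 0.26
((q ∨ q) ∨ q) ∨ p = max(0.26, 0.39) = 0.39
¬(q ∨ q) ∨ (((q ∨ q) ∨ q) ∨ p) = max(0.74, 0.39) = 0.74
p ∨ (¬(q ∨ q) ∨ (((q ∨ q) ∨ q) ∨ p)) = max(0.39, 0.74) = 0.74
(q ⊗ q) ⊗ (p ∨ (¬(q ∨ q) ∨ (((q ∨ q) ∨ q) ∨ p))) = max(0, 0.00 + 0.74 − 1) = max(0, -0.26) = 0.00
¬q = 1 − 0.26 = 0.74
((q ⊗ q) ⊗ (p ∨ (¬(q ∨ q) ∨ (((q ∨ q) ∨ q) ∨ p)))) ∨ ¬q = max(0.00, 0.74) = 0.74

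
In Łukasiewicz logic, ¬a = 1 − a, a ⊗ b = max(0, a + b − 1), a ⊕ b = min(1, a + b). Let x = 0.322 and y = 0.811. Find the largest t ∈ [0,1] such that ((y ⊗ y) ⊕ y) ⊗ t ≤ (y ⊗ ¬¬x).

y ⊗ y = max(0, 0.811 + 0.811 − 1) = max(0, 0.622) = 0.622
(y ⊗ y) ⊕ y = min(1, 0.622 + 0.811) = min(1, 1.433) = 1.000
So the left factor is (y ⊗ y) ⊕ y = 1.000.
¬x = 1 − 0.322 = 0.678
¬¬x = 1 − 0.678 = 0.322
y ⊗ ¬¬x = max(0, 0.811 + 0.322 − 1) = max(0, 0.133) = 0.133
So the right-hand bound is y ⊗ ¬¬x = 0.133.
The residuum of the Łukasiewicz t-norm gives the supremum: min(1, 1 − 1.000 + 0.133).
1 − 1.000 + 0.133 = 0.133, so t = min(1, 0.133) = 0.133.
Check: 1.000 ⊗ 0.133 = max(0, 0.133) = 0.133 ≤ 0.133.

0.133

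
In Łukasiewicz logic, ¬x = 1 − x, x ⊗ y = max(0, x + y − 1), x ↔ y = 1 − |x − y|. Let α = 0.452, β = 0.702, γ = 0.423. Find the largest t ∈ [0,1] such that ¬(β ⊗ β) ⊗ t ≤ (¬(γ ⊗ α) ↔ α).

0.856

β ⊗ β = max(0, 0.702 + 0.702 − 1) = max(0, 0.404) = 0.404
¬(β ⊗ β) = 1 − 0.404 = 0.596
So the left factor is ¬(β ⊗ β) = 0.596.
γ ⊗ α = max(0, 0.423 + 0.452 − 1) = max(0, -0.125) = 0.000
¬(γ ⊗ α) = 1 − 0.000 = 1.000
¬(γ ⊗ α) ↔ α = 1 − |1.000 − 0.452| = 1 − 0.548 = 0.452
So the right-hand bound is ¬(γ ⊗ α) ↔ α = 0.452.
The residuum of the Łukasiewicz t-norm gives the supremum: min(1, 1 − 0.596 + 0.452).
1 − 0.596 + 0.452 = 0.856, so t = min(1, 0.856) = 0.856.
Check: 0.596 ⊗ 0.856 = max(0, 0.452) = 0.452 ≤ 0.452.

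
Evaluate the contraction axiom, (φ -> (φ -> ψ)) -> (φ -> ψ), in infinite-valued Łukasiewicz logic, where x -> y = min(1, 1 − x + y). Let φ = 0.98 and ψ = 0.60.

0.98

φ -> ψ = min(1, 1 − 0.98 + 0.60) = min(1, 0.62) = 0.62
φ -> (φ -> ψ) = min(1, 1 − 0.98 + 0.62) = min(1, 0.64) = 0.64
(φ -> (φ -> ψ)) -> (φ -> ψ) = min(1, 1 − 0.64 + 0.62) = min(1, 0.98) = 0.98
(The value 0.98 < 1 shows this instance is not satisfied; fails in Ł∞ (the t-norm is not idempotent).)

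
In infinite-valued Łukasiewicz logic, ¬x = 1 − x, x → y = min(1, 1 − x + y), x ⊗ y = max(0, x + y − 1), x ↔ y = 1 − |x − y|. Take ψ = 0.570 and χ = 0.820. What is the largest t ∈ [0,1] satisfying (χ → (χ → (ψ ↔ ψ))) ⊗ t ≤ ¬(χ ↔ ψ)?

0.250

ψ ↔ ψ = 1 − |0.570 − 0.570| = 1 − 0.000 = 1.000
χ → (ψ ↔ ψ) = min(1, 1 − 0.820 + 1.000) = min(1, 1.180) = 1.000
χ → (χ → (ψ ↔ ψ)) = min(1, 1 − 0.820 + 1.000) = min(1, 1.180) = 1.000
So the left factor is χ → (χ → (ψ ↔ ψ)) = 1.000.
χ ↔ ψ = 1 − |0.820 − 0.570| = 1 − 0.250 = 0.750
¬(χ ↔ ψ) = 1 − 0.750 = 0.250
So the right-hand bound is ¬(χ ↔ ψ) = 0.250.
The residuum of the Łukasiewicz t-norm gives the supremum: min(1, 1 − 1.000 + 0.250).
1 − 1.000 + 0.250 = 0.250, so t = min(1, 0.250) = 0.250.
Check: 1.000 ⊗ 0.250 = max(0, 0.250) = 0.250 ≤ 0.250.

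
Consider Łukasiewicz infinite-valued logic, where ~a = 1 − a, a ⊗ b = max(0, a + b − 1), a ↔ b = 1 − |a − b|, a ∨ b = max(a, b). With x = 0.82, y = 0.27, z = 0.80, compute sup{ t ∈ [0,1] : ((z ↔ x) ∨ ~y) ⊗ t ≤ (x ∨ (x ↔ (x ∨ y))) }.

1.00

z ↔ x = 1 − |0.80 − 0.82| = 1 − 0.02 = 0.98
~y = 1 − 0.27 = 0.73
(z ↔ x) ∨ ~y = max(0.98, 0.73) = 0.98
So the left factor is (z ↔ x) ∨ ~y = 0.98.
x ∨ y = max(0.82, 0.27) = 0.82
x ↔ (x ∨ y) = 1 − |0.82 − 0.82| = 1 − 0.00 = 1.00
x ∨ (x ↔ (x ∨ y)) = max(0.82, 1.00) = 1.00
So the right-hand bound is x ∨ (x ↔ (x ∨ y)) = 1.00.
The residuum of the Łukasiewicz t-norm gives the supremum: min(1, 1 − 0.98 + 1.00).
1 − 0.98 + 1.00 = 1.02, so t = min(1, 1.02) = 1.00.
Check: 0.98 ⊗ 1.00 = max(0, 0.98) = 0.98 ≤ 1.00.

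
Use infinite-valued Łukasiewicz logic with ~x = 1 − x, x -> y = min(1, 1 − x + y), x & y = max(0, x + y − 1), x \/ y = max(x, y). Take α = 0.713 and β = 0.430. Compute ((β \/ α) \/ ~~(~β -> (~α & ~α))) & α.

β \/ α = max(0.430, 0.713) = 0.713
~β = 1 − 0.430 = 0.570
~α = 1 − 0.713 = 0.287
~α & ~α = max(0, 0.287 + 0.287 − 1) = max(0, -0.426) = 0.000
~β -> (~α & ~α) = min(1, 1 − 0.570 + 0.000) = min(1, 0.430) = 0.430
~(~β -> (~α & ~α)) = 1 − 0.430 = 0.570
~~(~β -> (~α & ~α)) = 1 − 0.570 = 0.430
(β \/ α) \/ ~~(~β -> (~α & ~α)) = max(0.713, 0.430) = 0.713
((β \/ α) \/ ~~(~β -> (~α & ~α))) & α = max(0, 0.713 + 0.713 − 1) = max(0, 0.426) = 0.426

0.426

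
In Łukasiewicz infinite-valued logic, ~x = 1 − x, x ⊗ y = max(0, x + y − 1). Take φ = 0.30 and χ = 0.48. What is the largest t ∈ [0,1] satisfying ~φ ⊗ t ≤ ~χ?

0.82

~φ = 1 − 0.30 = 0.70
So the left factor is ~φ = 0.70.
~χ = 1 − 0.48 = 0.52
So the right-hand bound is ~χ = 0.52.
The residuum of the Łukasiewicz t-norm gives the supremum: min(1, 1 − 0.70 + 0.52).
1 − 0.70 + 0.52 = 0.82, so t = min(1, 0.82) = 0.82.
Check: 0.70 ⊗ 0.82 = max(0, 0.52) = 0.52 ≤ 0.52.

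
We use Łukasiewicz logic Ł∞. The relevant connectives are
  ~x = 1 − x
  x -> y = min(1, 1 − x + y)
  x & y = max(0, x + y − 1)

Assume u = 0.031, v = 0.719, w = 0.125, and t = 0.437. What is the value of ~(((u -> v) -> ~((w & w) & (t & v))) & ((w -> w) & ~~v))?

0.281

u -> v = min(1, 1 − 0.031 + 0.719) = min(1, 1.688) = 1.000
w & w = max(0, 0.125 + 0.125 − 1) = max(0, -0.750) = 0.000
t & v = max(0, 0.437 + 0.719 − 1) = max(0, 0.156) = 0.156
(w & w) & (t & v) = max(0, 0.000 + 0.156 − 1) = max(0, -0.844) = 0.000
~((w & w) & (t & v)) = 1 − 0.000 = 1.000
(u -> v) -> ~((w & w) & (t & v)) = min(1, 1 − 1.000 + 1.000) = min(1, 1.000) = 1.000
w -> w = min(1, 1 − 0.125 + 0.125) = min(1, 1.000) = 1.000
~v = 1 − 0.719 = 0.281
~~v = 1 − 0.281 = 0.719
(w -> w) & ~~v = max(0, 1.000 + 0.719 − 1) = max(0, 0.719) = 0.719
((u -> v) -> ~((w & w) & (t & v))) & ((w -> w) & ~~v) = max(0, 1.000 + 0.719 − 1) = max(0, 0.719) = 0.719
~(((u -> v) -> ~((w & w) & (t & v))) & ((w -> w) & ~~v)) = 1 − 0.719 = 0.281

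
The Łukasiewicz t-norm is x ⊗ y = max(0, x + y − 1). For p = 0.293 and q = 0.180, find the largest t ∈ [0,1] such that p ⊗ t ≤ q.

0.887

The residuum of the Łukasiewicz t-norm gives the supremum: min(1, 1 − 0.293 + 0.180).
1 − 0.293 + 0.180 = 0.887, so t = min(1, 0.887) = 0.887.
Check: 0.293 ⊗ 0.887 = max(0, 0.180) = 0.180 ≤ 0.180.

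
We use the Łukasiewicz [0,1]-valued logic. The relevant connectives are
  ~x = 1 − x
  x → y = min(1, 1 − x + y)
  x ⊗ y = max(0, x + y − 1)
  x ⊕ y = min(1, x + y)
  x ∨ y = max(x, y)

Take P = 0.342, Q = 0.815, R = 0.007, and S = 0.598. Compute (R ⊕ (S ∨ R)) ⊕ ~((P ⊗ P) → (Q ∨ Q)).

S ∨ R = max(0.598, 0.007) = 0.598
R ⊕ (S ∨ R) = min(1, 0.007 + 0.598) = min(1, 0.605) = 0.605
P ⊗ P = max(0, 0.342 + 0.342 − 1) = max(0, -0.316) = 0.000
Q ∨ Q = max(0.815, 0.815) = 0.815
(P ⊗ P) → (Q ∨ Q) = min(1, 1 − 0.000 + 0.815) = min(1, 1.815) = 1.000
~((P ⊗ P) → (Q ∨ Q)) = 1 − 1.000 = 0.000
(R ⊕ (S ∨ R)) ⊕ ~((P ⊗ P) → (Q ∨ Q)) = min(1, 0.605 + 0.000) = min(1, 0.605) = 0.605

0.605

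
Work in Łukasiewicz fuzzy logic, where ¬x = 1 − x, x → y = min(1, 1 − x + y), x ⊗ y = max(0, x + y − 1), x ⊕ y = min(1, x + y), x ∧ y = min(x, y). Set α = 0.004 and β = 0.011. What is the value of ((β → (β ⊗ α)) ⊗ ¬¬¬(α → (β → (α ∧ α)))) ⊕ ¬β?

0.989

β ⊗ α = max(0, 0.011 + 0.004 − 1) = max(0, -0.985) = 0.000
β → (β ⊗ α) = min(1, 1 − 0.011 + 0.000) = min(1, 0.989) = 0.989
α ∧ α = min(0.004, 0.004) = 0.004
β → (α ∧ α) = min(1, 1 − 0.011 + 0.004) = min(1, 0.993) = 0.993
α → (β → (α ∧ α)) = min(1, 1 − 0.004 + 0.993) = min(1, 1.989) = 1.000
¬(α → (β → (α ∧ α))) = 1 − 1.000 = 0.000
¬¬(α → (β → (α ∧ α))) = 1 − 0.000 = 1.000
¬¬¬(α → (β → (α ∧ α))) = 1 − 1.000 = 0.000
(β → (β ⊗ α)) ⊗ ¬¬¬(α → (β → (α ∧ α))) = max(0, 0.989 + 0.000 − 1) = max(0, -0.011) = 0.000
¬β = 1 − 0.011 = 0.989
((β → (β ⊗ α)) ⊗ ¬¬¬(α → (β → (α ∧ α)))) ⊕ ¬β = min(1, 0.000 + 0.989) = min(1, 0.989) = 0.989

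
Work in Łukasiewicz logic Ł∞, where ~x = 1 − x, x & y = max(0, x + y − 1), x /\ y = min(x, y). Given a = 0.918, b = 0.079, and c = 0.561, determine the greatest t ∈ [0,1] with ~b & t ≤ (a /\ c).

0.640

~b = 1 − 0.079 = 0.921
So the left factor is ~b = 0.921.
a /\ c = min(0.918, 0.561) = 0.561
So the right-hand bound is a /\ c = 0.561.
The residuum of the Łukasiewicz t-norm gives the supremum: min(1, 1 − 0.921 + 0.561).
1 − 0.921 + 0.561 = 0.640, so t = min(1, 0.640) = 0.640.
Check: 0.921 & 0.640 = max(0, 0.561) = 0.561 ≤ 0.561.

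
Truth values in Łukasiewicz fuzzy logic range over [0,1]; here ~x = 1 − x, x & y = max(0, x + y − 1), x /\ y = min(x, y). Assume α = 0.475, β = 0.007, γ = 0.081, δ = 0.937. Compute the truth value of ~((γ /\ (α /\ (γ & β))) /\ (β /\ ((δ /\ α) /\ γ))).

1.000

γ & β = max(0, 0.081 + 0.007 − 1) = max(0, -0.912) = 0.000
α /\ (γ & β) = min(0.475, 0.000) = 0.000
γ /\ (α /\ (γ & β)) = min(0.081, 0.000) = 0.000
δ /\ α = min(0.937, 0.475) = 0.475
(δ /\ α) /\ γ = min(0.475, 0.081) = 0.081
β /\ ((δ /\ α) /\ γ) = min(0.007, 0.081) = 0.007
(γ /\ (α /\ (γ & β))) /\ (β /\ ((δ /\ α) /\ γ)) = min(0.000, 0.007) = 0.000
~((γ /\ (α /\ (γ & β))) /\ (β /\ ((δ /\ α) /\ γ))) = 1 − 0.000 = 1.000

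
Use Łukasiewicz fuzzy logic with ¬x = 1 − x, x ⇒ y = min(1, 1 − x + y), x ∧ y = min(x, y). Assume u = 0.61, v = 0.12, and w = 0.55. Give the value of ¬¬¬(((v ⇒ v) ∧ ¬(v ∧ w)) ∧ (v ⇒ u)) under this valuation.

0.12

v ⇒ v = min(1, 1 − 0.12 + 0.12) = min(1, 1.00) = 1.00
v ∧ w = min(0.12, 0.55) = 0.12
¬(v ∧ w) = 1 − 0.12 = 0.88
(v ⇒ v) ∧ ¬(v ∧ w) = min(1.00, 0.88) = 0.88
v ⇒ u = min(1, 1 − 0.12 + 0.61) = min(1, 1.49) = 1.00
((v ⇒ v) ∧ ¬(v ∧ w)) ∧ (v ⇒ u) = min(0.88, 1.00) = 0.88
¬(((v ⇒ v) ∧ ¬(v ∧ w)) ∧ (v ⇒ u)) = 1 − 0.88 = 0.12
¬¬(((v ⇒ v) ∧ ¬(v ∧ w)) ∧ (v ⇒ u)) = 1 − 0.12 = 0.88
¬¬¬(((v ⇒ v) ∧ ¬(v ∧ w)) ∧ (v ⇒ u)) = 1 − 0.88 = 0.12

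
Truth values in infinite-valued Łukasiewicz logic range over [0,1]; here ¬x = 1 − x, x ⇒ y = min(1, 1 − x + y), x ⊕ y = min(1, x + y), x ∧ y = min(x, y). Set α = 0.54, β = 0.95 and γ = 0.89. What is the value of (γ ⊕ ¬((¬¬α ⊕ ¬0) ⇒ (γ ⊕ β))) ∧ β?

¬α = 1 − 0.54 = 0.46
¬¬α = 1 − 0.46 = 0.54
¬0 = 1 − 0.00 = 1.00
¬¬α ⊕ ¬0 = min(1, 0.54 + 1.00) = min(1, 1.54) = 1.00
γ ⊕ β = min(1, 0.89 + 0.95) = min(1, 1.84) = 1.00
(¬¬α ⊕ ¬0) ⇒ (γ ⊕ β) = min(1, 1 − 1.00 + 1.00) = min(1, 1.00) = 1.00
¬((¬¬α ⊕ ¬0) ⇒ (γ ⊕ β)) = 1 − 1.00 = 0.00
γ ⊕ ¬((¬¬α ⊕ ¬0) ⇒ (γ ⊕ β)) = min(1, 0.89 + 0.00) = min(1, 0.89) = 0.89
(γ ⊕ ¬((¬¬α ⊕ ¬0) ⇒ (γ ⊕ β))) ∧ β = min(0.89, 0.95) = 0.89

0.89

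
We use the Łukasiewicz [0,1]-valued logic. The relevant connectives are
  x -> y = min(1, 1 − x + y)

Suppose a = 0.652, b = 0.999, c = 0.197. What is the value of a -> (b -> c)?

0.546

b -> c = min(1, 1 − 0.999 + 0.197) = min(1, 0.198) = 0.198
a -> (b -> c) = min(1, 1 − 0.652 + 0.198) = min(1, 0.546) = 0.546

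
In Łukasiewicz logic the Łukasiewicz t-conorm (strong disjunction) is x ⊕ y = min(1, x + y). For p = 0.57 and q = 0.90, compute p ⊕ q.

p ⊕ q = min(1, 0.57 + 0.90) = min(1, 1.47) = 1.00
For comparison, the Gödel t-conorm max(x, y) would give 0.90.

1.00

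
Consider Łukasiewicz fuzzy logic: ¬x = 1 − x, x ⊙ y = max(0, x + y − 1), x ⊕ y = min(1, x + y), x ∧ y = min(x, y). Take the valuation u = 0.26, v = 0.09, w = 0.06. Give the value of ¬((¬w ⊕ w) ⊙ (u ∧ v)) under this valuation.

0.91

¬w = 1 − 0.06 = 0.94
¬w ⊕ w = min(1, 0.94 + 0.06) = min(1, 1.00) = 1.00
u ∧ v = min(0.26, 0.09) = 0.09
(¬w ⊕ w) ⊙ (u ∧ v) = max(0, 1.00 + 0.09 − 1) = max(0, 0.09) = 0.09
¬((¬w ⊕ w) ⊙ (u ∧ v)) = 1 − 0.09 = 0.91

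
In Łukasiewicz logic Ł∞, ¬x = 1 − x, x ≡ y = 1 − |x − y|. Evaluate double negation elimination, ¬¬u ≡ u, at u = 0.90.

1.00

¬u = 1 − 0.90 = 0.10
¬¬u = 1 − 0.10 = 0.90
¬¬u ≡ u = 1 − |0.90 − 0.90| = 1 − 0.00 = 1.00
(As expected: always 1 in Ł∞ since negation is involutive.)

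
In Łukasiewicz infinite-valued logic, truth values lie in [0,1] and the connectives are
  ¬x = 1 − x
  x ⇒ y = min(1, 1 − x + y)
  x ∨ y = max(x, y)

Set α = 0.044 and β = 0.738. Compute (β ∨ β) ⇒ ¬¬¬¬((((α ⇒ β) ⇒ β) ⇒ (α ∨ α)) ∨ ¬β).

0.568

β ∨ β = max(0.738, 0.738) = 0.738
α ⇒ β = min(1, 1 − 0.044 + 0.738) = min(1, 1.694) = 1.000
(α ⇒ β) ⇒ β = min(1, 1 − 1.000 + 0.738) = min(1, 0.738) = 0.738
α ∨ α = max(0.044, 0.044) = 0.044
((α ⇒ β) ⇒ β) ⇒ (α ∨ α) = min(1, 1 − 0.738 + 0.044) = min(1, 0.306) = 0.306
¬β = 1 − 0.738 = 0.262
(((α ⇒ β) ⇒ β) ⇒ (α ∨ α)) ∨ ¬β = max(0.306, 0.262) = 0.306
¬((((α ⇒ β) ⇒ β) ⇒ (α ∨ α)) ∨ ¬β) = 1 − 0.306 = 0.694
¬¬((((α ⇒ β) ⇒ β) ⇒ (α ∨ α)) ∨ ¬β) = 1 − 0.694 = 0.306
¬¬¬((((α ⇒ β) ⇒ β) ⇒ (α ∨ α)) ∨ ¬β) = 1 − 0.306 = 0.694
¬¬¬¬((((α ⇒ β) ⇒ β) ⇒ (α ∨ α)) ∨ ¬β) = 1 − 0.694 = 0.306
(β ∨ β) ⇒ ¬¬¬¬((((α ⇒ β) ⇒ β) ⇒ (α ∨ α)) ∨ ¬β) = min(1, 1 − 0.738 + 0.306) = min(1, 0.568) = 0.568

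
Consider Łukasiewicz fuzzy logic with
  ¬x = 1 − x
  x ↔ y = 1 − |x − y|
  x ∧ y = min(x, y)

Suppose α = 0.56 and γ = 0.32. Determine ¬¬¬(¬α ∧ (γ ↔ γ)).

¬α = 1 − 0.56 = 0.44
γ ↔ γ = 1 − |0.32 − 0.32| = 1 − 0.00 = 1.00
¬α ∧ (γ ↔ γ) = min(0.44, 1.00) = 0.44
¬(¬α ∧ (γ ↔ γ)) = 1 − 0.44 = 0.56
¬¬(¬α ∧ (γ ↔ γ)) = 1 − 0.56 = 0.44
¬¬¬(¬α ∧ (γ ↔ γ)) = 1 − 0.44 = 0.56

0.56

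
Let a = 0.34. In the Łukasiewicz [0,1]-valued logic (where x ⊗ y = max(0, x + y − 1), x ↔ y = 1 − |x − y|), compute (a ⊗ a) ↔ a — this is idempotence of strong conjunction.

a ⊗ a = max(0, 0.34 + 0.34 − 1) = max(0, -0.32) = 0.00
(a ⊗ a) ↔ a = 1 − |0.00 − 0.34| = 1 − 0.34 = 0.66
(The value 0.66 < 1 shows this instance is not satisfied; fails in Ł∞ since a ⊗ a = max(0, 2a−1) ≠ a in general.)

0.66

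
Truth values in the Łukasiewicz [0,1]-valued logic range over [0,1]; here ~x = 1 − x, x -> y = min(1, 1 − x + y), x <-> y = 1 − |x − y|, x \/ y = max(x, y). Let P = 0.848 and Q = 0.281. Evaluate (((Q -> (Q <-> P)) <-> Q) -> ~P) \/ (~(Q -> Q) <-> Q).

Q <-> P = 1 − |0.281 − 0.848| = 1 − 0.567 = 0.433
Q -> (Q <-> P) = min(1, 1 − 0.281 + 0.433) = min(1, 1.152) = 1.000
(Q -> (Q <-> P)) <-> Q = 1 − |1.000 − 0.281| = 1 − 0.719 = 0.281
~P = 1 − 0.848 = 0.152
((Q -> (Q <-> P)) <-> Q) -> ~P = min(1, 1 − 0.281 + 0.152) = min(1, 0.871) = 0.871
Q -> Q = min(1, 1 − 0.281 + 0.281) = min(1, 1.000) = 1.000
~(Q -> Q) = 1 − 1.000 = 0.000
~(Q -> Q) <-> Q = 1 − |0.000 − 0.281| = 1 − 0.281 = 0.719
(((Q -> (Q <-> P)) <-> Q) -> ~P) \/ (~(Q -> Q) <-> Q) = max(0.871, 0.719) = 0.871

0.871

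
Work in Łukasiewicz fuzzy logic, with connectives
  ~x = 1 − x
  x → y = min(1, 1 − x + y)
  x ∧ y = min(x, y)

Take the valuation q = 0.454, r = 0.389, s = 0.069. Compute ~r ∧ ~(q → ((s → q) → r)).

0.065

~r = 1 − 0.389 = 0.611
s → q = min(1, 1 − 0.069 + 0.454) = min(1, 1.385) = 1.000
(s → q) → r = min(1, 1 − 1.000 + 0.389) = min(1, 0.389) = 0.389
q → ((s → q) → r) = min(1, 1 − 0.454 + 0.389) = min(1, 0.935) = 0.935
~(q → ((s → q) → r)) = 1 − 0.935 = 0.065
~r ∧ ~(q → ((s → q) → r)) = min(0.611, 0.065) = 0.065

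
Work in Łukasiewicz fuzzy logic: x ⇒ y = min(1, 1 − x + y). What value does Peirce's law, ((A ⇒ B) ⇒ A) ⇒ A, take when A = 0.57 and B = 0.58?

1.00

A ⇒ B = min(1, 1 − 0.57 + 0.58) = min(1, 1.01) = 1.00
(A ⇒ B) ⇒ A = min(1, 1 − 1.00 + 0.57) = min(1, 0.57) = 0.57
((A ⇒ B) ⇒ A) ⇒ A = min(1, 1 − 0.57 + 0.57) = min(1, 1.00) = 1.00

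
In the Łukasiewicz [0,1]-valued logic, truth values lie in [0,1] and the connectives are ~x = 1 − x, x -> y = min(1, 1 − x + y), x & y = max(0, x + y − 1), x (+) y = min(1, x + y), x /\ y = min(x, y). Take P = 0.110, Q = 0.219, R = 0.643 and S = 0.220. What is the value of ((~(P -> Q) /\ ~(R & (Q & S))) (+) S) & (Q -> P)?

0.111

P -> Q = min(1, 1 − 0.110 + 0.219) = min(1, 1.109) = 1.000
~(P -> Q) = 1 − 1.000 = 0.000
Q & S = max(0, 0.219 + 0.220 − 1) = max(0, -0.561) = 0.000
R & (Q & S) = max(0, 0.643 + 0.000 − 1) = max(0, -0.357) = 0.000
~(R & (Q & S)) = 1 − 0.000 = 1.000
~(P -> Q) /\ ~(R & (Q & S)) = min(0.000, 1.000) = 0.000
(~(P -> Q) /\ ~(R & (Q & S))) (+) S = min(1, 0.000 + 0.220) = min(1, 0.220) = 0.220
Q -> P = min(1, 1 − 0.219 + 0.110) = min(1, 0.891) = 0.891
((~(P -> Q) /\ ~(R & (Q & S))) (+) S) & (Q -> P) = max(0, 0.220 + 0.891 − 1) = max(0, 0.111) = 0.111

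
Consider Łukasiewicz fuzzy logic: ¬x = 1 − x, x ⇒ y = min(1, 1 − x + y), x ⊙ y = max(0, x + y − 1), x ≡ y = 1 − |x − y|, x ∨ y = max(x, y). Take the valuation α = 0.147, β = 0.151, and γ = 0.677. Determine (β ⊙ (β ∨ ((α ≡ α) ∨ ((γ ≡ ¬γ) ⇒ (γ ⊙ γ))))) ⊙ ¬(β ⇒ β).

α ≡ α = 1 − |0.147 − 0.147| = 1 − 0.000 = 1.000
¬γ = 1 − 0.677 = 0.323
γ ≡ ¬γ = 1 − |0.677 − 0.323| = 1 − 0.354 = 0.646
γ ⊙ γ = max(0, 0.677 + 0.677 − 1) = max(0, 0.354) = 0.354
(γ ≡ ¬γ) ⇒ (γ ⊙ γ) = min(1, 1 − 0.646 + 0.354) = min(1, 0.708) = 0.708
(α ≡ α) ∨ ((γ ≡ ¬γ) ⇒ (γ ⊙ γ)) = max(1.000, 0.708) = 1.000
β ∨ ((α ≡ α) ∨ ((γ ≡ ¬γ) ⇒ (γ ⊙ γ))) = max(0.151, 1.000) = 1.000
β ⊙ (β ∨ ((α ≡ α) ∨ ((γ ≡ ¬γ) ⇒ (γ ⊙ γ)))) = max(0, 0.151 + 1.000 − 1) = max(0, 0.151) = 0.151
β ⇒ β = min(1, 1 − 0.151 + 0.151) = min(1, 1.000) = 1.000
¬(β ⇒ β) = 1 − 1.000 = 0.000
(β ⊙ (β ∨ ((α ≡ α) ∨ ((γ ≡ ¬γ) ⇒ (γ ⊙ γ))))) ⊙ ¬(β ⇒ β) = max(0, 0.151 + 0.000 − 1) = max(0, -0.849) = 0.000

0.000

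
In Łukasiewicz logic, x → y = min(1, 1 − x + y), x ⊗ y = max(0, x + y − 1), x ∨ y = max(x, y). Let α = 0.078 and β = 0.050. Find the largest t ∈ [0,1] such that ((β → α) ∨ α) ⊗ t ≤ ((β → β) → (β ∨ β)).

β → α = min(1, 1 − 0.050 + 0.078) = min(1, 1.028) = 1.000
(β → α) ∨ α = max(1.000, 0.078) = 1.000
So the left factor is (β → α) ∨ α = 1.000.
β → β = min(1, 1 − 0.050 + 0.050) = min(1, 1.000) = 1.000
β ∨ β = max(0.050, 0.050) = 0.050
(β → β) → (β ∨ β) = min(1, 1 − 1.000 + 0.050) = min(1, 0.050) = 0.050
So the right-hand bound is (β → β) → (β ∨ β) = 0.050.
The residuum of the Łukasiewicz t-norm gives the supremum: min(1, 1 − 1.000 + 0.050).
1 − 1.000 + 0.050 = 0.050, so t = min(1, 0.050) = 0.050.
Check: 1.000 ⊗ 0.050 = max(0, 0.050) = 0.050 ≤ 0.050.

0.050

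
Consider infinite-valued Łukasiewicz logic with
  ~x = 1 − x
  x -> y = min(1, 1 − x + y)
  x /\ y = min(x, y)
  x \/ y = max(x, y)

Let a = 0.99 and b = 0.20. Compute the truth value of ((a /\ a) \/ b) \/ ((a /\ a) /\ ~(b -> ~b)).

0.99

a /\ a = min(0.99, 0.99) = 0.99
(a /\ a) \/ b = max(0.99, 0.20) = 0.99
~b = 1 − 0.20 = 0.80
b -> ~b = min(1, 1 − 0.20 + 0.80) = min(1, 1.60) = 1.00
~(b -> ~b) = 1 − 1.00 = 0.00
(a /\ a) /\ ~(b -> ~b) = min(0.99, 0.00) = 0.00
((a /\ a) \/ b) \/ ((a /\ a) /\ ~(b -> ~b)) = max(0.99, 0.00) = 0.99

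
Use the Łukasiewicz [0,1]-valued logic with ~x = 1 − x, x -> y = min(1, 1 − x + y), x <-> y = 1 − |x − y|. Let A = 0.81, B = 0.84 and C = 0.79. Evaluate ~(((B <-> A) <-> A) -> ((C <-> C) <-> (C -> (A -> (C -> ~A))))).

B <-> A = 1 − |0.84 − 0.81| = 1 − 0.03 = 0.97
(B <-> A) <-> A = 1 − |0.97 − 0.81| = 1 − 0.16 = 0.84
C <-> C = 1 − |0.79 − 0.79| = 1 − 0.00 = 1.00
~A = 1 − 0.81 = 0.19
C -> ~A = min(1, 1 − 0.79 + 0.19) = min(1, 0.40) = 0.40
A -> (C -> ~A) = min(1, 1 − 0.81 + 0.40) = min(1, 0.59) = 0.59
C -> (A -> (C -> ~A)) = min(1, 1 − 0.79 + 0.59) = min(1, 0.80) = 0.80
(C <-> C) <-> (C -> (A -> (C -> ~A))) = 1 − |1.00 − 0.80| = 1 − 0.20 = 0.80
((B <-> A) <-> A) -> ((C <-> C) <-> (C -> (A -> (C -> ~A)))) = min(1, 1 − 0.84 + 0.80) = min(1, 0.96) = 0.96
~(((B <-> A) <-> A) -> ((C <-> C) <-> (C -> (A -> (C -> ~A))))) = 1 − 0.96 = 0.04

0.04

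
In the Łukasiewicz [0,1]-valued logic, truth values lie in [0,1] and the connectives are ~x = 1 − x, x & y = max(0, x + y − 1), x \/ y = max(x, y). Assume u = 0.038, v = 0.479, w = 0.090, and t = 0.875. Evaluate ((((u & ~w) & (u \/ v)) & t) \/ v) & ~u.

~w = 1 − 0.090 = 0.910
u & ~w = max(0, 0.038 + 0.910 − 1) = max(0, -0.052) = 0.000
u \/ v = max(0.038, 0.479) = 0.479
(u & ~w) & (u \/ v) = max(0, 0.000 + 0.479 − 1) = max(0, -0.521) = 0.000
((u & ~w) & (u \/ v)) & t = max(0, 0.000 + 0.875 − 1) = max(0, -0.125) = 0.000
(((u & ~w) & (u \/ v)) & t) \/ v = max(0.000, 0.479) = 0.479
~u = 1 − 0.038 = 0.962
((((u & ~w) & (u \/ v)) & t) \/ v) & ~u = max(0, 0.479 + 0.962 − 1) = max(0, 0.441) = 0.441

0.441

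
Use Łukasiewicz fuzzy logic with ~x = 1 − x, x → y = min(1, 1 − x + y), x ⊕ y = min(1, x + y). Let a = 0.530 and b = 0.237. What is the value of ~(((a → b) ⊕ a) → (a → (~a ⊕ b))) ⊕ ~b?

0.763

a → b = min(1, 1 − 0.530 + 0.237) = min(1, 0.707) = 0.707
(a → b) ⊕ a = min(1, 0.707 + 0.530) = min(1, 1.237) = 1.000
~a = 1 − 0.530 = 0.470
~a ⊕ b = min(1, 0.470 + 0.237) = min(1, 0.707) = 0.707
a → (~a ⊕ b) = min(1, 1 − 0.530 + 0.707) = min(1, 1.177) = 1.000
((a → b) ⊕ a) → (a → (~a ⊕ b)) = min(1, 1 − 1.000 + 1.000) = min(1, 1.000) = 1.000
~(((a → b) ⊕ a) → (a → (~a ⊕ b))) = 1 − 1.000 = 0.000
~b = 1 − 0.237 = 0.763
~(((a → b) ⊕ a) → (a → (~a ⊕ b))) ⊕ ~b = min(1, 0.000 + 0.763) = min(1, 0.763) = 0.763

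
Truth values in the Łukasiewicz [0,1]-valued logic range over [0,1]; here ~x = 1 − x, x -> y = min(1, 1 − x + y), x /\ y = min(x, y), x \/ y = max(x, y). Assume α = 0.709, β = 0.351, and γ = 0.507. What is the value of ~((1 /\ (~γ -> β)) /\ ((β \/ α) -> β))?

~γ = 1 − 0.507 = 0.493
~γ -> β = min(1, 1 − 0.493 + 0.351) = min(1, 0.858) = 0.858
1 /\ (~γ -> β) = min(1.000, 0.858) = 0.858
β \/ α = max(0.351, 0.709) = 0.709
(β \/ α) -> β = min(1, 1 − 0.709 + 0.351) = min(1, 0.642) = 0.642
(1 /\ (~γ -> β)) /\ ((β \/ α) -> β) = min(0.858, 0.642) = 0.642
~((1 /\ (~γ -> β)) /\ ((β \/ α) -> β)) = 1 − 0.642 = 0.358

0.358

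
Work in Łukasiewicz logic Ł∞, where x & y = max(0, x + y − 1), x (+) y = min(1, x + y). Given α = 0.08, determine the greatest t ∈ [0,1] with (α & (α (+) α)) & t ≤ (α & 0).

1.00

α (+) α = min(1, 0.08 + 0.08) = min(1, 0.16) = 0.16
α & (α (+) α) = max(0, 0.08 + 0.16 − 1) = max(0, -0.76) = 0.00
So the left factor is α & (α (+) α) = 0.00.
α & 0 = max(0, 0.08 + 0.00 − 1) = max(0, -0.92) = 0.00
So the right-hand bound is α & 0 = 0.00.
The residuum of the Łukasiewicz t-norm gives the supremum: min(1, 1 − 0.00 + 0.00).
1 − 0.00 + 0.00 = 1.00, so t = min(1, 1.00) = 1.00.
Check: 0.00 & 1.00 = max(0, 0.00) = 0.00 ≤ 0.00.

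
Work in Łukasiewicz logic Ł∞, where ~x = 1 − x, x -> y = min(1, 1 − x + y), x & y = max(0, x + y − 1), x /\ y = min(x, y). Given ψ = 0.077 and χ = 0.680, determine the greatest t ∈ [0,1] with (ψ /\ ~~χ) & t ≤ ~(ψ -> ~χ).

~χ = 1 − 0.680 = 0.320
~~χ = 1 − 0.320 = 0.680
ψ /\ ~~χ = min(0.077, 0.680) = 0.077
So the left factor is ψ /\ ~~χ = 0.077.
ψ -> ~χ = min(1, 1 − 0.077 + 0.320) = min(1, 1.243) = 1.000
~(ψ -> ~χ) = 1 − 1.000 = 0.000
So the right-hand bound is ~(ψ -> ~χ) = 0.000.
The residuum of the Łukasiewicz t-norm gives the supremum: min(1, 1 − 0.077 + 0.000).
1 − 0.077 + 0.000 = 0.923, so t = min(1, 0.923) = 0.923.
Check: 0.077 & 0.923 = max(0, 0.000) = 0.000 ≤ 0.000.

0.923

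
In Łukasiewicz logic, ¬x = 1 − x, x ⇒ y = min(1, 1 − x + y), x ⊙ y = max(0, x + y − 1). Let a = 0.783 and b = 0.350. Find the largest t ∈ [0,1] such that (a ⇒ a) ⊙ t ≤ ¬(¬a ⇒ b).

0.000

a ⇒ a = min(1, 1 − 0.783 + 0.783) = min(1, 1.000) = 1.000
So the left factor is a ⇒ a = 1.000.
¬a = 1 − 0.783 = 0.217
¬a ⇒ b = min(1, 1 − 0.217 + 0.350) = min(1, 1.133) = 1.000
¬(¬a ⇒ b) = 1 − 1.000 = 0.000
So the right-hand bound is ¬(¬a ⇒ b) = 0.000.
The residuum of the Łukasiewicz t-norm gives the supremum: min(1, 1 − 1.000 + 0.000).
1 − 1.000 + 0.000 = 0.000, so t = min(1, 0.000) = 0.000.
Check: 1.000 ⊙ 0.000 = max(0, 0.000) = 0.000 ≤ 0.000.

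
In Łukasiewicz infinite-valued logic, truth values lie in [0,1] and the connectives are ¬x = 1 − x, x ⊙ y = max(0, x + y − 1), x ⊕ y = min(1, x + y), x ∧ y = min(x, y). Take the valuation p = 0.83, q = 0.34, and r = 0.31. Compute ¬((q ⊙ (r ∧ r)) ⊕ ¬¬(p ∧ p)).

0.17

r ∧ r = min(0.31, 0.31) = 0.31
q ⊙ (r ∧ r) = max(0, 0.34 + 0.31 − 1) = max(0, -0.35) = 0.00
p ∧ p = min(0.83, 0.83) = 0.83
¬(p ∧ p) = 1 − 0.83 = 0.17
¬¬(p ∧ p) = 1 − 0.17 = 0.83
(q ⊙ (r ∧ r)) ⊕ ¬¬(p ∧ p) = min(1, 0.00 + 0.83) = min(1, 0.83) = 0.83
¬((q ⊙ (r ∧ r)) ⊕ ¬¬(p ∧ p)) = 1 − 0.83 = 0.17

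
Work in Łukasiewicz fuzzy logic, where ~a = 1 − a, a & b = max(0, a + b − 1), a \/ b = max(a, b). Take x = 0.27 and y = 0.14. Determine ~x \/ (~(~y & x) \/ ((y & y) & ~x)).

~x = 1 − 0.27 = 0.73
~y = 1 − 0.14 = 0.86
~y & x = max(0, 0.86 + 0.27 − 1) = max(0, 0.13) = 0.13
~(~y & x) = 1 − 0.13 = 0.87
y & y = max(0, 0.14 + 0.14 − 1) = max(0, -0.72) = 0.00
(y & y) & ~x = max(0, 0.00 + 0.73 − 1) = max(0, -0.27) = 0.00
~(~y & x) \/ ((y & y) & ~x) = max(0.87, 0.00) = 0.87
~x \/ (~(~y & x) \/ ((y & y) & ~x)) = max(0.73, 0.87) = 0.87

0.87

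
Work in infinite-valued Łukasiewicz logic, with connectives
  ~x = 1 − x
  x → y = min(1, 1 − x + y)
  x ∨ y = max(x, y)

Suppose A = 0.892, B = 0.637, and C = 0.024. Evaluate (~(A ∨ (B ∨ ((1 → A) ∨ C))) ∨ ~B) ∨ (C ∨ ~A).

1 → A = min(1, 1 − 1.000 + 0.892) = min(1, 0.892) = 0.892
(1 → A) ∨ C = max(0.892, 0.024) = 0.892
B ∨ ((1 → A) ∨ C) = max(0.637, 0.892) = 0.892
A ∨ (B ∨ ((1 → A) ∨ C)) = max(0.892, 0.892) = 0.892
~(A ∨ (B ∨ ((1 → A) ∨ C))) = 1 − 0.892 = 0.108
~B = 1 − 0.637 = 0.363
~(A ∨ (B ∨ ((1 → A) ∨ C))) ∨ ~B = max(0.108, 0.363) = 0.363
~A = 1 − 0.892 = 0.108
C ∨ ~A = max(0.024, 0.108) = 0.108
(~(A ∨ (B ∨ ((1 → A) ∨ C))) ∨ ~B) ∨ (C ∨ ~A) = max(0.363, 0.108) = 0.363

0.363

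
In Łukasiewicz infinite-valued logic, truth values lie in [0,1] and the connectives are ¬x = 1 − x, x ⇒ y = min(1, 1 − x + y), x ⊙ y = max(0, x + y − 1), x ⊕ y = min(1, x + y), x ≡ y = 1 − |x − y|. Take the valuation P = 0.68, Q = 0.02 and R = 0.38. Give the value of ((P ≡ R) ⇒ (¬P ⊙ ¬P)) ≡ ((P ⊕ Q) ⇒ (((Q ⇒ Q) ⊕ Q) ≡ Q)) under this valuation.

0.98

P ≡ R = 1 − |0.68 − 0.38| = 1 − 0.30 = 0.70
¬P = 1 − 0.68 = 0.32
¬P ⊙ ¬P = max(0, 0.32 + 0.32 − 1) = max(0, -0.36) = 0.00
(P ≡ R) ⇒ (¬P ⊙ ¬P) = min(1, 1 − 0.70 + 0.00) = min(1, 0.30) = 0.30
P ⊕ Q = min(1, 0.68 + 0.02) = min(1, 0.70) = 0.70
Q ⇒ Q = min(1, 1 − 0.02 + 0.02) = min(1, 1.00) = 1.00
(Q ⇒ Q) ⊕ Q = min(1, 1.00 + 0.02) = min(1, 1.02) = 1.00
((Q ⇒ Q) ⊕ Q) ≡ Q = 1 − |1.00 − 0.02| = 1 − 0.98 = 0.02
(P ⊕ Q) ⇒ (((Q ⇒ Q) ⊕ Q) ≡ Q) = min(1, 1 − 0.70 + 0.02) = min(1, 0.32) = 0.32
((P ≡ R) ⇒ (¬P ⊙ ¬P)) ≡ ((P ⊕ Q) ⇒ (((Q ⇒ Q) ⊕ Q) ≡ Q)) = 1 − |0.30 − 0.32| = 1 − 0.02 = 0.98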